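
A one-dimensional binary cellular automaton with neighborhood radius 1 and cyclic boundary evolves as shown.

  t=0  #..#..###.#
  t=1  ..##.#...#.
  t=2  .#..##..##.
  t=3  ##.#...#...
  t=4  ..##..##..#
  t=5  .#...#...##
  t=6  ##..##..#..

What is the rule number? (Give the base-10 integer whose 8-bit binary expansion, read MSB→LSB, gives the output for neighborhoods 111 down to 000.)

  [7] ### => .  t=0,i=7
  [6] ##. => .  t=0,i=0
  [5] #.# => #  t=0,i=9
  [4] #.. => .  t=0,i=1
  [3] .## => .  t=0,i=6
  [2] .#. => #  t=0,i=3
  [1] ..# => #  t=0,i=2
  [0] ... => .  t=1,i=0
  bits 00100110 = 38

38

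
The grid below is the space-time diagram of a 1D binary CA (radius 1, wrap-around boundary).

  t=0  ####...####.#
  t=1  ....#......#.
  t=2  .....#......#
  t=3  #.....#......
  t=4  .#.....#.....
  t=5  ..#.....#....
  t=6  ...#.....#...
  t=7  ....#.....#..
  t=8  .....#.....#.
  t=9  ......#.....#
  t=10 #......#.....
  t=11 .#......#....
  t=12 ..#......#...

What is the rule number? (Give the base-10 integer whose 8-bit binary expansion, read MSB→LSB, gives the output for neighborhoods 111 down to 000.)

  [7] ### => .  t=0,i=0
  [6] ##. => .  t=0,i=3
  [5] #.# => #  t=0,i=11
  [4] #.. => #  t=0,i=4
  [3] .## => .  t=0,i=7
  [2] .#. => .  t=1,i=4
  [1] ..# => .  t=0,i=6
  [0] ... => .  t=0,i=5
  bits 00110000 = 48

48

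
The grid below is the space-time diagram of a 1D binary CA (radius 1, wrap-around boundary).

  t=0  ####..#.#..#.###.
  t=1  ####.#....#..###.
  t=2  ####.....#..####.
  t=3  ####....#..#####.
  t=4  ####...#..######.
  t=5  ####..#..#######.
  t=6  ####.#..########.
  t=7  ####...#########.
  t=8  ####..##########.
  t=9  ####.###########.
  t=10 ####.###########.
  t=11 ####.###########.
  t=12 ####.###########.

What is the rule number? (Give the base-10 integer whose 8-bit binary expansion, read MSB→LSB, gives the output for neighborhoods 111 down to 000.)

202

  ### -> #   bit 7 = 1  t=0,i=1
  ##. -> #   bit 6 = 1  t=0,i=3
  #.# -> .   bit 5 = 0  t=0,i=7
  #.. -> .   bit 4 = 0  t=0,i=4
  .## -> #   bit 3 = 1  t=0,i=0
  .#. -> .   bit 2 = 0  t=0,i=6
  ..# -> #   bit 1 = 1  t=0,i=5
  ... -> .   bit 0 = 0  t=1,i=7
  bits 11001010 = 202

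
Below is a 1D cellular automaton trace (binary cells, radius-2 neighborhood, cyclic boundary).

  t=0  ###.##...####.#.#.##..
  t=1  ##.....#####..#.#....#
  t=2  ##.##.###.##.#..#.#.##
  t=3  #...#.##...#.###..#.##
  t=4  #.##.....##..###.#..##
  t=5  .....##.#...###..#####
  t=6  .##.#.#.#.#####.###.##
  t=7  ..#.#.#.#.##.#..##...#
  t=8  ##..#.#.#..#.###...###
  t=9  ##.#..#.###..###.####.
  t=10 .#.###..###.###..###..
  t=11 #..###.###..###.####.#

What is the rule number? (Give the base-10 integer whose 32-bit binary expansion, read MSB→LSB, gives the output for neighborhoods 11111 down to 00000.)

  [31] ##### => .  t=1,i=9
  [30] ####. => #  t=0,i=11
  [29] ###.# => .  t=0,i=2
  [28] ###.. => #  t=1,i=1
  [27] ##.## => .  t=0,i=3
  [26] ##.#. => .  t=0,i=13
  [25] ##..# => .  t=0,i=20
  [24] ##... => .  t=0,i=6
  [23] #.### => #  t=2,i=6
  [22] #.##. => .  t=0,i=4
  [21] #.#.# => #  t=0,i=14
  [20] #.#.. => #  t=1,i=16
  [19] #..## => #  t=0,i=21
  [18] #..#. => #  t=1,i=13
  [17] #...# => #  t=0,i=7
  [16] #.... => #  t=1,i=3
  [15] .#### => #  t=0,i=10
  [14] .###. => #  t=0,i=1
  [13] .##.# => #  t=2,i=4
  [12] .##.. => .  t=0,i=5
  [11] .#.## => .  t=0,i=17
  [10] .#.#. => .  t=0,i=15
  [9] .#..# => #  t=2,i=14
  [8] .#... => .  t=1,i=17
  [7] ..### => #  t=0,i=0
  [6] ..##. => .  t=4,i=9
  [5] ..#.# => .  t=1,i=14
  [4] ..#.. => #  t=7,i=21
  [3] ...## => #  t=0,i=8
  [2] ...#. => #  t=3,i=3
  [1] ....# => .  t=1,i=5
  [0] ..... => #  t=1,i=4
  bits 01010000101111111110001010011101 = 1354752669

1354752669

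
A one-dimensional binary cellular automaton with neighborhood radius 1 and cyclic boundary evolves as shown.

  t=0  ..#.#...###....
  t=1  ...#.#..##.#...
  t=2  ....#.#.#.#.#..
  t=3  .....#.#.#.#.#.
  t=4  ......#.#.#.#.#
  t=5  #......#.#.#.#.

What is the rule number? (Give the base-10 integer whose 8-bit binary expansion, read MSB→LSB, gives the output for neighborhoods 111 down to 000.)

184

  nb ###: next=#  (t=0,i=9, bit7=1)
  nb ##.: next=.  (t=0,i=10, bit6=0)
  nb #.#: next=#  (t=0,i=3, bit5=1)
  nb #..: next=#  (t=0,i=5, bit4=1)
  nb .##: next=#  (t=0,i=8, bit3=1)
  nb .#.: next=.  (t=0,i=2, bit2=0)
  nb ..#: next=.  (t=0,i=1, bit1=0)
  nb ...: next=.  (t=0,i=0, bit0=0)
  bits 10111000 = 184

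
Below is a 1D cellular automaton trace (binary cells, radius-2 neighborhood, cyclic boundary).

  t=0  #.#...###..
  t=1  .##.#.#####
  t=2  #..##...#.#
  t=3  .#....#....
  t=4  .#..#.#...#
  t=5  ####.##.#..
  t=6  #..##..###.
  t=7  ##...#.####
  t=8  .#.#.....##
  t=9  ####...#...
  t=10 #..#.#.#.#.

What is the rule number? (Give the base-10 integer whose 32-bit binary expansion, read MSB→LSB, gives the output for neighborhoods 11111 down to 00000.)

  nb #####: next=#  (t=1,i=8, bit31=1)
  nb ####.: next=.  (t=1,i=9, bit30=0)
  nb ###.#: next=#  (t=1,i=10, bit29=1)
  nb ###..: next=#  (t=0,i=8, bit28=1)
  nb ##.##: next=#  (t=1,i=0, bit27=1)
  nb ##.#.: next=#  (t=1,i=3, bit26=1)
  nb ##..#: next=#  (t=0,i=9, bit25=1)
  nb ##...: next=.  (t=2,i=5, bit24=0)
  nb #.###: next=.  (t=1,i=6, bit23=0)
  nb #.##.: next=.  (t=1,i=1, bit22=0)
  nb #.#.#: next=#  (t=1,i=4, bit21=1)
  nb #.#..: next=#  (t=0,i=2, bit20=1)
  nb #..##: next=.  (t=2,i=2, bit19=0)
  nb #..#.: next=#  (t=0,i=10, bit18=1)
  nb #...#: next=#  (t=0,i=4, bit17=1)
  nb #....: next=.  (t=3,i=3, bit16=0)
  nb .####: next=.  (t=1,i=7, bit15=0)
  nb .###.: next=#  (t=0,i=7, bit14=1)
  nb .##.#: next=.  (t=1,i=2, bit13=0)
  nb .##..: next=.  (t=2,i=0, bit12=0)
  nb .#.##: next=.  (t=1,i=5, bit11=0)
  nb .#.#.: next=#  (t=0,i=1, bit10=1)
  nb .#..#: next=#  (t=4,i=2, bit9=1)
  nb .#...: next=.  (t=0,i=3, bit8=0)
  nb ..###: next=#  (t=0,i=6, bit7=1)
  nb ..##.: next=.  (t=2,i=3, bit6=0)
  nb ..#.#: next=.  (t=0,i=0, bit5=0)
  nb ..#..: next=#  (t=3,i=1, bit4=1)
  nb ...##: next=.  (t=0,i=5, bit3=0)
  nb ...#.: next=.  (t=2,i=7, bit2=0)
  nb ....#: next=#  (t=3,i=4, bit1=1)
  nb .....: next=.  (t=3,i=9, bit0=0)
  bits 10111110001101100100011010010010 = 3191228050

3191228050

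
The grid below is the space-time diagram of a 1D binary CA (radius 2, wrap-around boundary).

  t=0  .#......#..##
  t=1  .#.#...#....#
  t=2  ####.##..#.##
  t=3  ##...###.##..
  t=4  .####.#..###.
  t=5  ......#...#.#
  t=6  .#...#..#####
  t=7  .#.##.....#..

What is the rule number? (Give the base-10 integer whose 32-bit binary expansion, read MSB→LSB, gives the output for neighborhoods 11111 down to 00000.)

2205383724

  nb #####: next=#  (t=2,i=0, bit31=1)
  nb ####.: next=.  (t=2,i=2, bit30=0)
  nb ###.#: next=.  (t=2,i=3, bit29=0)
  nb ###..: next=.  (t=4,i=11, bit28=0)
  nb ##.##: next=.  (t=2,i=4, bit27=0)
  nb ##.#.: next=.  (t=0,i=0, bit26=0)
  nb ##..#: next=#  (t=2,i=7, bit25=1)
  nb ##...: next=#  (t=3,i=2, bit24=1)
  nb #.###: next=.  (t=2,i=11, bit23=0)
  nb #.##.: next=#  (t=2,i=5, bit22=1)
  nb #.#.#: next=#  (t=1,i=1, bit21=1)
  nb #.#..: next=#  (t=0,i=1, bit20=1)
  nb #..##: next=.  (t=0,i=10, bit19=0)
  nb #..#.: next=.  (t=2,i=8, bit18=0)
  nb #...#: next=#  (t=1,i=5, bit17=1)
  nb #....: next=#  (t=0,i=3, bit16=1)
  nb .####: next=.  (t=2,i=12, bit15=0)
  nb .###.: next=#  (t=3,i=6, bit14=1)
  nb .##.#: next=#  (t=0,i=12, bit13=1)
  nb .##..: next=#  (t=2,i=6, bit12=1)
  nb .#.##: next=#  (t=2,i=10, bit11=1)
  nb .#.#.: next=#  (t=1,i=0, bit10=1)
  nb .#..#: next=.  (t=0,i=9, bit9=0)
  nb .#...: next=.  (t=0,i=2, bit8=0)
  nb ..###: next=.  (t=3,i=5, bit7=0)
  nb ..##.: next=.  (t=0,i=11, bit6=0)
  nb ..#.#: next=#  (t=1,i=12, bit5=1)
  nb ..#..: next=.  (t=0,i=8, bit4=0)
  nb ...##: next=#  (t=3,i=4, bit3=1)
  nb ...#.: next=#  (t=0,i=7, bit2=1)
  nb ....#: next=.  (t=0,i=6, bit1=0)
  nb .....: next=.  (t=0,i=4, bit0=0)
  bits 10000011011100110111110000101100 = 2205383724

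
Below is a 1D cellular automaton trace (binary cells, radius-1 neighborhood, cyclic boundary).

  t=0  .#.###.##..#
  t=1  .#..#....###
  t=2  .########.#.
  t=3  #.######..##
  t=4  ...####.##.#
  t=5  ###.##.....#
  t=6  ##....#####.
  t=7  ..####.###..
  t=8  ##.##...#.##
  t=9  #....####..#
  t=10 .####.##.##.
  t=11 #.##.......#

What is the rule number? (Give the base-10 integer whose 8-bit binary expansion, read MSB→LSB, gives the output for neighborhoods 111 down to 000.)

151

  nb ###: next=#  (t=0,i=4, bit7=1)
  nb ##.: next=.  (t=0,i=5, bit6=0)
  nb #.#: next=.  (t=0,i=0, bit5=0)
  nb #..: next=#  (t=0,i=9, bit4=1)
  nb .##: next=.  (t=0,i=3, bit3=0)
  nb .#.: next=#  (t=0,i=1, bit2=1)
  nb ..#: next=#  (t=0,i=10, bit1=1)
  nb ...: next=#  (t=1,i=6, bit0=1)
  bits 10010111 = 151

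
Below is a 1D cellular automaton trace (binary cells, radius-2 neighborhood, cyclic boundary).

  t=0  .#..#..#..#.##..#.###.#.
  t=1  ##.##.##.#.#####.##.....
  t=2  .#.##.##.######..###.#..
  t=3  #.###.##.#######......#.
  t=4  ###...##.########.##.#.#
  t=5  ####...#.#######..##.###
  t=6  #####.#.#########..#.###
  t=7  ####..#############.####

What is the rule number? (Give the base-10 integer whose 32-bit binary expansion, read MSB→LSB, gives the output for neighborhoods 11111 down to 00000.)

3554983189

  [31] ##### => #  t=1,i=13
  [30] ####. => #  t=1,i=14
  [29] ###.# => .  t=0,i=20
  [28] ###.. => #  t=2,i=14
  [27] ##.## => .  t=1,i=2
  [26] ##.#. => .  t=0,i=21
  [25] ##..# => #  t=0,i=14
  [24] ##... => #  t=1,i=19
  [23] #.### => #  t=0,i=18
  [22] #.##. => #  t=0,i=12
  [21] #.#.# => #  t=1,i=9
  [20] #.#.. => .  t=0,i=22
  [19] #..## => .  t=2,i=16
  [18] #..#. => #  t=0,i=0
  [17] #...# => .  t=2,i=23
  [16] #.... => .  t=1,i=20
  [15] .#### => #  t=1,i=12
  [14] .###. => .  t=0,i=19
  [13] .##.# => #  t=1,i=1
  [12] .##.. => #  t=0,i=13
  [11] .#.## => #  t=0,i=11
  [10] .#.#. => #  t=3,i=23
  [9] .#..# => .  t=0,i=2
  [8] .#... => #  t=2,i=22
  [7] ..### => .  t=2,i=17
  [6] ..##. => .  t=1,i=0
  [5] ..#.# => .  t=0,i=10
  [4] ..#.. => #  t=0,i=1
  [3] ...## => .  t=1,i=23
  [2] ...#. => #  t=2,i=0
  [1] ....# => .  t=1,i=22
  [0] ..... => #  t=1,i=21
  bits 11010011111001001011110100010101 = 3554983189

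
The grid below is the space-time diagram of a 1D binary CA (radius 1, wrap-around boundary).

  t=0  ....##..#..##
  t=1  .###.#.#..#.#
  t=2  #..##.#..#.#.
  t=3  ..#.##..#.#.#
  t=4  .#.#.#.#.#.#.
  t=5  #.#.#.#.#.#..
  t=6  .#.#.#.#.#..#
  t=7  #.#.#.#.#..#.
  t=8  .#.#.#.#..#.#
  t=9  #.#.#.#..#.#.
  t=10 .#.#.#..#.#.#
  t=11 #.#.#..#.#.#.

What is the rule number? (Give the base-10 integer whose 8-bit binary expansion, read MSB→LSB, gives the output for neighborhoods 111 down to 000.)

  ### -> .   bit 7 = 0  t=1,i=2
  ##. -> #   bit 6 = 1  t=0,i=5
  #.# -> #   bit 5 = 1  t=1,i=0
  #.. -> .   bit 4 = 0  t=0,i=0
  .## -> .   bit 3 = 0  t=0,i=4
  .#. -> .   bit 2 = 0  t=0,i=8
  ..# -> #   bit 1 = 1  t=0,i=3
  ... -> #   bit 0 = 1  t=0,i=1
  bits 01100011 = 99

99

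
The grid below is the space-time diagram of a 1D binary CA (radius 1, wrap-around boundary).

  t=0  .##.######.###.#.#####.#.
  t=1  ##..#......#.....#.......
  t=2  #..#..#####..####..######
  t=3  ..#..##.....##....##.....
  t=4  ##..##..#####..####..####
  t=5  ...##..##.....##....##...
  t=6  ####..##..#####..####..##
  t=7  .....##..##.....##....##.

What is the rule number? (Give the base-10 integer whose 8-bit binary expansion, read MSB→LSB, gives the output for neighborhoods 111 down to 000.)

11

  ### -> .   bit 7 = 0  t=0,i=5
  ##. -> .   bit 6 = 0  t=0,i=2
  #.# -> .   bit 5 = 0  t=0,i=3
  #.. -> .   bit 4 = 0  t=0,i=24
  .## -> #   bit 3 = 1  t=0,i=1
  .#. -> .   bit 2 = 0  t=0,i=15
  ..# -> #   bit 1 = 1  t=0,i=0
  ... -> #   bit 0 = 1  t=1,i=6
  bits 00001011 = 11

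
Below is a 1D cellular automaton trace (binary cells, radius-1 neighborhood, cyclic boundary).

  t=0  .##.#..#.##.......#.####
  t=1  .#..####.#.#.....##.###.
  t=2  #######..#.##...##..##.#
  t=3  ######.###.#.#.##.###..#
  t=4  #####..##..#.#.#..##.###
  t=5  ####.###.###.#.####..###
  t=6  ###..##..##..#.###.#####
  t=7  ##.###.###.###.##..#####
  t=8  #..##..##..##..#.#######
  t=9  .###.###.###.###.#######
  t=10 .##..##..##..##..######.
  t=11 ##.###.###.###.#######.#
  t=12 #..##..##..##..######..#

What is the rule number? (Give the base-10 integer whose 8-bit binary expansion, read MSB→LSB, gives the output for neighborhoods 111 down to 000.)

158

  nb ###: next=#  (t=0,i=21, bit7=1)
  nb ##.: next=.  (t=0,i=2, bit6=0)
  nb #.#: next=.  (t=0,i=0, bit5=0)
  nb #..: next=#  (t=0,i=5, bit4=1)
  nb .##: next=#  (t=0,i=1, bit3=1)
  nb .#.: next=#  (t=0,i=4, bit2=1)
  nb ..#: next=#  (t=0,i=6, bit1=1)
  nb ...: next=.  (t=0,i=12, bit0=0)
  bits 10011110 = 158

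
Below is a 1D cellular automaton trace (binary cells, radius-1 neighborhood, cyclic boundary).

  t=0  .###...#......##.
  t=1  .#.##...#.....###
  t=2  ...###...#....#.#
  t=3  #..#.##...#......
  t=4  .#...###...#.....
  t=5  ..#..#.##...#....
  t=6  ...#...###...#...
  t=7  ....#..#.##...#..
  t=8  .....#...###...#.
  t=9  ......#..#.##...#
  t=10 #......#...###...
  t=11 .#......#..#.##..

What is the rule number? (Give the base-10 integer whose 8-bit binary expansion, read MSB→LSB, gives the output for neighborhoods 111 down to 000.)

  ### -> .   bit 7 = 0  t=0,i=2
  ##. -> #   bit 6 = 1  t=0,i=3
  #.# -> .   bit 5 = 0  t=1,i=0
  #.. -> #   bit 4 = 1  t=0,i=4
  .## -> #   bit 3 = 1  t=0,i=1
  .#. -> .   bit 2 = 0  t=0,i=7
  ..# -> .   bit 1 = 0  t=0,i=0
  ... -> .   bit 0 = 0  t=0,i=5
  bits 01011000 = 88

88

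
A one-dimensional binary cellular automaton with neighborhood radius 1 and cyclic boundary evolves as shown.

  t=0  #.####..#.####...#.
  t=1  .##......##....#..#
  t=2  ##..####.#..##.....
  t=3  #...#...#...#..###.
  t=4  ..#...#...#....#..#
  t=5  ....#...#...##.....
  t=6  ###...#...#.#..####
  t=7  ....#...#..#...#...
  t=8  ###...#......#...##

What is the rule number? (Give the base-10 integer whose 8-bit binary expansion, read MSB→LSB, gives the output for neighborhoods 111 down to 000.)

  nb ###: next=.  (t=0,i=3, bit7=0)
  nb ##.: next=.  (t=0,i=5, bit6=0)
  nb #.#: next=#  (t=0,i=1, bit5=1)
  nb #..: next=.  (t=0,i=6, bit4=0)
  nb .##: next=#  (t=0,i=2, bit3=1)
  nb .#.: next=.  (t=0,i=0, bit2=0)
  nb ..#: next=.  (t=0,i=7, bit1=0)
  nb ...: next=#  (t=0,i=15, bit0=1)
  bits 00101001 = 41

41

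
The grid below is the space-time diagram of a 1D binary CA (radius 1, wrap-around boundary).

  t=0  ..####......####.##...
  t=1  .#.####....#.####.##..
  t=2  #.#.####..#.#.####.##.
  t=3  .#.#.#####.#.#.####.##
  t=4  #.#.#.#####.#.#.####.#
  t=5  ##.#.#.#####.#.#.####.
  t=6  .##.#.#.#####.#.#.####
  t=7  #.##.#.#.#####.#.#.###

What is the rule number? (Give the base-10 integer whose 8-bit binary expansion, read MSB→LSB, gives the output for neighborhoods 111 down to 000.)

  ###|#  b7=1 t=0,i=3
  ##.|#  b6=1 t=0,i=5
  #.#|#  b5=1 t=0,i=16
  #..|#  b4=1 t=0,i=6
  .##|.  b3=0 t=0,i=2
  .#.|.  b2=0 t=1,i=1
  ..#|#  b1=1 t=0,i=1
  ...|.  b0=0 t=0,i=0
  bits 11110010 = 242

242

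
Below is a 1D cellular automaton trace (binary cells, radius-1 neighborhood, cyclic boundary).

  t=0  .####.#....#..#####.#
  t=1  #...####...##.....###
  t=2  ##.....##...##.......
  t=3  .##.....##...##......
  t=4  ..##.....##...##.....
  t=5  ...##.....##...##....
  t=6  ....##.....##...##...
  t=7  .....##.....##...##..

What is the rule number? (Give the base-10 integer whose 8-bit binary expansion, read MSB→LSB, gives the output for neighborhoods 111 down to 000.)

116

  ###|.  b7=0 t=0,i=2
  ##.|#  b6=1 t=0,i=4
  #.#|#  b5=1 t=0,i=0
  #..|#  b4=1 t=0,i=7
  .##|.  b3=0 t=0,i=1
  .#.|#  b2=1 t=0,i=6
  ..#|.  b1=0 t=0,i=10
  ...|.  b0=0 t=0,i=8
  bits 01110100 = 116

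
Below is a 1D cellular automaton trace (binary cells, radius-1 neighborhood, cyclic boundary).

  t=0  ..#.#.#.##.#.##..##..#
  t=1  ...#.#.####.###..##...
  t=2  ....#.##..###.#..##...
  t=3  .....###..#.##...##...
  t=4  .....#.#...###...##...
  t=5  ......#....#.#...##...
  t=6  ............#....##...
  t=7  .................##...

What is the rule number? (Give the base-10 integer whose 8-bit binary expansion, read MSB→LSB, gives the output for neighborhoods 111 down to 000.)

104

  [7] ### => .  t=1,i=8
  [6] ##. => #  t=0,i=9
  [5] #.# => #  t=0,i=3
  [4] #.. => .  t=0,i=0
  [3] .## => #  t=0,i=8
  [2] .#. => .  t=0,i=2
  [1] ..# => .  t=0,i=1
  [0] ... => .  t=1,i=0
  bits 01101000 = 104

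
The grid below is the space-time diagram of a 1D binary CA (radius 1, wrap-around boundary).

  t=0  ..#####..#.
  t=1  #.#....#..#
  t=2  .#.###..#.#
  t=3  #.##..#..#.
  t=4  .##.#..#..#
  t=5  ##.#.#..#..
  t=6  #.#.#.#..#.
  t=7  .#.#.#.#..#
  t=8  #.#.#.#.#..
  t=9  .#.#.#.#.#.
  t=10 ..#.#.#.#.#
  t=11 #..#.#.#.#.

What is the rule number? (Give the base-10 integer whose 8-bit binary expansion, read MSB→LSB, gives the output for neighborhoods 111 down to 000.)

  ### -> .   bit 7 = 0  t=0,i=3
  ##. -> .   bit 6 = 0  t=0,i=6
  #.# -> #   bit 5 = 1  t=1,i=1
  #.. -> #   bit 4 = 1  t=0,i=7
  .## -> #   bit 3 = 1  t=0,i=2
  .#. -> .   bit 2 = 0  t=0,i=9
  ..# -> .   bit 1 = 0  t=0,i=1
  ... -> #   bit 0 = 1  t=0,i=0
  bits 00111001 = 57

57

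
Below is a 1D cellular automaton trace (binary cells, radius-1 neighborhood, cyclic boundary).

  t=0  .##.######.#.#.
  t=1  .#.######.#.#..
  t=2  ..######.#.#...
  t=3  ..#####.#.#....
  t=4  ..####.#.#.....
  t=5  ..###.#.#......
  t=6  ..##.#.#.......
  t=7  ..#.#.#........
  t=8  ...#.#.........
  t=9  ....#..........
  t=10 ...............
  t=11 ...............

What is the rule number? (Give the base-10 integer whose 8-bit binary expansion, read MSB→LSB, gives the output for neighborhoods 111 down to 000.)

  nb ###: next=#  (t=0,i=5, bit7=1)
  nb ##.: next=.  (t=0,i=2, bit6=0)
  nb #.#: next=#  (t=0,i=3, bit5=1)
  nb #..: next=.  (t=0,i=14, bit4=0)
  nb .##: next=#  (t=0,i=1, bit3=1)
  nb .#.: next=.  (t=0,i=11, bit2=0)
  nb ..#: next=.  (t=0,i=0, bit1=0)
  nb ...: next=.  (t=1,i=14, bit0=0)
  bits 10101000 = 168

168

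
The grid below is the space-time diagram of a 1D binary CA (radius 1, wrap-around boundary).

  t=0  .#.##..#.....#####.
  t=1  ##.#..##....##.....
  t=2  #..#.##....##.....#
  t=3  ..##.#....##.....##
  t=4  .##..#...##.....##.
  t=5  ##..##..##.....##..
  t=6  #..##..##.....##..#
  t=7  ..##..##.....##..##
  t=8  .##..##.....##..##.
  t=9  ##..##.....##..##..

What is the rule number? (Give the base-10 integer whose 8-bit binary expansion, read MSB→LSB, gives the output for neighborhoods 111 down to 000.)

  nb ###: next=.  (t=0,i=14, bit7=0)
  nb ##.: next=.  (t=0,i=4, bit6=0)
  nb #.#: next=.  (t=0,i=2, bit5=0)
  nb #..: next=.  (t=0,i=5, bit4=0)
  nb .##: next=#  (t=0,i=3, bit3=1)
  nb .#.: next=#  (t=0,i=1, bit2=1)
  nb ..#: next=#  (t=0,i=0, bit1=1)
  nb ...: next=.  (t=0,i=9, bit0=0)
  bits 00001110 = 14

14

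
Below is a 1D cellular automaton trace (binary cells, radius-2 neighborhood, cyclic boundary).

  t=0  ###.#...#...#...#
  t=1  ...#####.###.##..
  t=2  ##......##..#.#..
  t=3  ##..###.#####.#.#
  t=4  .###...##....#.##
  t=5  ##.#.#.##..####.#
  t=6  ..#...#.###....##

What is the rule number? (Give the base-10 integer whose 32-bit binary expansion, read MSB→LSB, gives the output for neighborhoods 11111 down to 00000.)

513685863

  [31] ##### => .  t=1,i=5
  [30] ####. => .  t=0,i=1
  [29] ###.# => .  t=0,i=2
  [28] ###.. => #  t=3,i=1
  [27] ##.## => #  t=1,i=8
  [26] ##.#. => #  t=0,i=3
  [25] ##..# => #  t=2,i=10
  [24] ##... => .  t=1,i=15
  [23] #.### => #  t=1,i=9
  [22] #.##. => .  t=1,i=13
  [21] #.#.# => .  t=3,i=14
  [20] #.#.. => #  t=0,i=4
  [19] #..## => #  t=2,i=16
  [18] #..#. => #  t=2,i=11
  [17] #...# => #  t=0,i=6
  [16] #.... => .  t=1,i=16
  [15] .#### => .  t=0,i=0
  [14] .###. => .  t=1,i=10
  [13] .##.# => #  t=4,i=16
  [12] .##.. => #  t=1,i=14
  [11] .#.## => #  t=3,i=15
  [10] .#.#. => .  t=2,i=13
  [9] .#..# => .  t=2,i=15
  [8] .#... => #  t=0,i=5
  [7] ..### => .  t=0,i=16
  [6] ..##. => #  t=2,i=0
  [5] ..#.# => #  t=2,i=12
  [4] ..#.. => .  t=0,i=8
  [3] ...## => .  t=0,i=15
  [2] ...#. => #  t=0,i=7
  [1] ....# => #  t=1,i=1
  [0] ..... => #  t=1,i=0
  bits 00011110100111100011100101100111 = 513685863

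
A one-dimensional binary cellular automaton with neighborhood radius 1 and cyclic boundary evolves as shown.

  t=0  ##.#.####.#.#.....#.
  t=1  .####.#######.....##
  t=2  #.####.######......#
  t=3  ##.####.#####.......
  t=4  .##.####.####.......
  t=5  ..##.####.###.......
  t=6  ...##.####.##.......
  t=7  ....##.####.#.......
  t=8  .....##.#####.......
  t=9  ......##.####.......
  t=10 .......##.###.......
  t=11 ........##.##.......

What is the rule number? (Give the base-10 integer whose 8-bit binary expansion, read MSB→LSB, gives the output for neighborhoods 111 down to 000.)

228

  ### -> #   bit 7 = 1  t=0,i=6
  ##. -> #   bit 6 = 1  t=0,i=1
  #.# -> #   bit 5 = 1  t=0,i=2
  #.. -> .   bit 4 = 0  t=0,i=13
  .## -> .   bit 3 = 0  t=0,i=0
  .#. -> #   bit 2 = 1  t=0,i=3
  ..# -> .   bit 1 = 0  t=0,i=17
  ... -> .   bit 0 = 0  t=0,i=14
  bits 11100100 = 228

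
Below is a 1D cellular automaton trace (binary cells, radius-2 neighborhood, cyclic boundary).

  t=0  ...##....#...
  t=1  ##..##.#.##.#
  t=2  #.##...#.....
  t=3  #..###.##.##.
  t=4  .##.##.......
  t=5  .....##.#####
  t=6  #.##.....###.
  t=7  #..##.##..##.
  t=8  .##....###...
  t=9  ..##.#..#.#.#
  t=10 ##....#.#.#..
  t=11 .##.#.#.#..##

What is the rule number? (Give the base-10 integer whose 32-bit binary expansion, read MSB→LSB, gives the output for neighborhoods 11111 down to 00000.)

  #####|#  b31=1 t=5,i=10
  ####.|#  b30=1 t=5,i=11
  ###.#|#  b29=1 t=3,i=5
  ###..|.  b28=0 t=1,i=1
  ##.##|.  b27=0 t=1,i=11
  ##.#.|.  b26=0 t=1,i=6
  ##..#|#  b25=1 t=1,i=2
  ##...|#  b24=1 t=0,i=5
  #.###|.  b23=0 t=1,i=12
  #.##.|.  b22=0 t=1,i=9
  #.#.#|#  b21=1 t=1,i=7
  #.#..|.  b20=0 t=3,i=0
  #..##|#  b19=1 t=1,i=3
  #..#.|.  b18=0 t=9,i=7
  #...#|#  b17=1 t=2,i=5
  #....|.  b16=0 t=0,i=6
  .####|#  b15=1 t=5,i=9
  .###.|#  b14=1 t=1,i=0
  .##.#|.  b13=0 t=1,i=5
  .##..|#  b12=1 t=0,i=4
  .#.##|.  b11=0 t=1,i=8
  .#.#.|.  b10=0 t=9,i=9
  .#..#|#  b9=1 t=3,i=1
  .#...|#  b8=1 t=0,i=10
  ..###|.  b7=0 t=3,i=3
  ..##.|.  b6=0 t=0,i=3
  ..#.#|#  b5=1 t=2,i=0
  ..#..|#  b4=1 t=0,i=9
  ...##|.  b3=0 t=0,i=2
  ...#.|.  b2=0 t=0,i=8
  ....#|#  b1=1 t=0,i=1
  .....|#  b0=1 t=0,i=0
  bits 11100011001010101101001100110011 = 3811234611

3811234611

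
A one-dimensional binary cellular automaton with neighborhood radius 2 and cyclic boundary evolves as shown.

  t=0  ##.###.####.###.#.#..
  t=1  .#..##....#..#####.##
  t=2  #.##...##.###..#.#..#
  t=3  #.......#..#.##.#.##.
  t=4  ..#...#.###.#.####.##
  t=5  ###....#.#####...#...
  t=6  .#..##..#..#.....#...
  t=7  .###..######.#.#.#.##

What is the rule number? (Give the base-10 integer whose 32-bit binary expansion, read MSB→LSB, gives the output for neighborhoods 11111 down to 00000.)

2787995154

  ##### -> #   bit 31 = 1  t=1,i=15
  ####. -> .   bit 30 = 0  t=0,i=9
  ###.# -> #   bit 29 = 1  t=0,i=5
  ###.. -> .   bit 28 = 0  t=2,i=12
  ##.## -> .   bit 27 = 0  t=0,i=2
  ##.#. -> #   bit 26 = 1  t=0,i=15
  ##..# -> #   bit 25 = 1  t=2,i=13
  ##... -> .   bit 24 = 0  t=1,i=6
  #.### -> .   bit 23 = 0  t=0,i=3
  #.##. -> .   bit 22 = 0  t=1,i=19
  #.#.# -> #   bit 21 = 1  t=0,i=16
  #.#.. -> .   bit 20 = 0  t=0,i=18
  #..## -> #   bit 19 = 1  t=0,i=20
  #..#. -> #   bit 18 = 1  t=2,i=14
  #...# -> .   bit 17 = 0  t=2,i=5
  #.... -> #   bit 16 = 1  t=1,i=7
  .#### -> .   bit 15 = 0  t=0,i=8
  .###. -> #   bit 14 = 1  t=0,i=4
  .##.# -> #   bit 13 = 1  t=0,i=1
  .##.. -> .   bit 12 = 0  t=1,i=5
  .#.## -> #   bit 11 = 1  t=3,i=12
  .#.#. -> #   bit 10 = 1  t=0,i=17
  .#..# -> #   bit 9 = 1  t=0,i=19
  .#... -> .   bit 8 = 0  t=3,i=1
  ..### -> .   bit 7 = 0  t=1,i=13
  ..##. -> .   bit 6 = 0  t=0,i=0
  ..#.# -> .   bit 5 = 0  t=2,i=15
  ..#.. -> #   bit 4 = 1  t=1,i=10
  ...## -> .   bit 3 = 0  t=2,i=6
  ...#. -> .   bit 2 = 0  t=1,i=9
  ....# -> #   bit 1 = 1  t=1,i=8
  ..... -> .   bit 0 = 0  t=3,i=3
  bits 10100110001011010110111000010010 = 2787995154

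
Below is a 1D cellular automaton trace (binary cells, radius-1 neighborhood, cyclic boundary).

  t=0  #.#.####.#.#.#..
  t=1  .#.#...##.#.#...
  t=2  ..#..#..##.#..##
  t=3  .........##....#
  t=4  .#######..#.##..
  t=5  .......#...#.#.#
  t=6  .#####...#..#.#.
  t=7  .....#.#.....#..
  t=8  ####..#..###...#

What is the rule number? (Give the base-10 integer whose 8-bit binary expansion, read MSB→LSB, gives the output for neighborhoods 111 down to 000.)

97

  [7] ### => .  t=0,i=5
  [6] ##. => #  t=0,i=7
  [5] #.# => #  t=0,i=1
  [4] #.. => .  t=0,i=14
  [3] .## => .  t=0,i=4
  [2] .#. => .  t=0,i=0
  [1] ..# => .  t=0,i=15
  [0] ... => #  t=1,i=5
  bits 01100001 = 97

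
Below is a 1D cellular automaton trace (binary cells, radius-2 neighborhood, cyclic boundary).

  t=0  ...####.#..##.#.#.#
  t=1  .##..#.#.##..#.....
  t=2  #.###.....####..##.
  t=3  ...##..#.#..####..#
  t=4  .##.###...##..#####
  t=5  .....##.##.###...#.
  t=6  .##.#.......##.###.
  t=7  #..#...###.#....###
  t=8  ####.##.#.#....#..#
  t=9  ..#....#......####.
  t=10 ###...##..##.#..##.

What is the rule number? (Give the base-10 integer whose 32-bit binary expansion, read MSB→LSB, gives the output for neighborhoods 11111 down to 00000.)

1443779101

  [31] ##### => .  t=4,i=16
  [30] ####. => #  t=0,i=5
  [29] ###.# => .  t=0,i=6
  [28] ###.. => #  t=2,i=4
  [27] ##.## => .  t=4,i=0
  [26] ##.#. => #  t=0,i=7
  [25] ##..# => #  t=1,i=3
  [24] ##... => .  t=2,i=5
  [23] #.### => .  t=2,i=2
  [22] #.##. => .  t=1,i=9
  [21] #.#.# => .  t=0,i=14
  [20] #.#.. => .  t=0,i=8
  [19] #..## => #  t=0,i=10
  [18] #..#. => #  t=1,i=4
  [17] #...# => #  t=0,i=1
  [16] #.... => .  t=1,i=15
  [15] .#### => .  t=0,i=4
  [14] .###. => #  t=2,i=3
  [13] .##.# => .  t=0,i=12
  [12] .##.. => #  t=1,i=2
  [11] .#.## => .  t=1,i=8
  [10] .#.#. => .  t=0,i=15
  [9] .#..# => #  t=0,i=9
  [8] .#... => .  t=0,i=0
  [7] ..### => .  t=0,i=3
  [6] ..##. => .  t=0,i=11
  [5] ..#.# => .  t=1,i=5
  [4] ..#.. => #  t=1,i=13
  [3] ...## => #  t=0,i=2
  [2] ...#. => #  t=5,i=16
  [1] ....# => .  t=1,i=18
  [0] ..... => #  t=1,i=16
  bits 01010110000011100101001000011101 = 1443779101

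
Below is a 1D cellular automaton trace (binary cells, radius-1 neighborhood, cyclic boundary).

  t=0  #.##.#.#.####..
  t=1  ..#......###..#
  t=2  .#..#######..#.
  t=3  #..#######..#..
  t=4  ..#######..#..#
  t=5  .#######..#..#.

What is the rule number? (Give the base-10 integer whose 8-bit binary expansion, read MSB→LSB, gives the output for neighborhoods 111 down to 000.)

139

  [7] ### => #  t=0,i=10
  [6] ##. => .  t=0,i=3
  [5] #.# => .  t=0,i=1
  [4] #.. => .  t=0,i=13
  [3] .## => #  t=0,i=2
  [2] .#. => .  t=0,i=0
  [1] ..# => #  t=0,i=14
  [0] ... => #  t=1,i=4
  bits 10001011 = 139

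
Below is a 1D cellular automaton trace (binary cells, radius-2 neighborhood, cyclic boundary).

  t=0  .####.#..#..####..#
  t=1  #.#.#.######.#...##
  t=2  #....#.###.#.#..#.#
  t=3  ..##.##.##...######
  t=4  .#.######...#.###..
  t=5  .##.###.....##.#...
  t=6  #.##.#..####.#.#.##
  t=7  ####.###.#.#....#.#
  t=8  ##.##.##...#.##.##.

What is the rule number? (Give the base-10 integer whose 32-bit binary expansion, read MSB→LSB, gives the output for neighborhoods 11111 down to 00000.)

  nb #####: next=#  (t=1,i=8, bit31=1)
  nb ####.: next=.  (t=0,i=3, bit30=0)
  nb ###.#: next=#  (t=0,i=4, bit29=1)
  nb ###..: next=.  (t=0,i=15, bit28=0)
  nb ##.##: next=#  (t=3,i=4, bit27=1)
  nb ##.#.: next=.  (t=0,i=5, bit26=0)
  nb ##..#: next=.  (t=0,i=16, bit25=0)
  nb ##...: next=.  (t=2,i=1, bit24=0)
  nb #.###: next=.  (t=0,i=1, bit23=0)
  nb #.##.: next=#  (t=2,i=18, bit22=1)
  nb #.#.#: next=.  (t=1,i=2, bit21=0)
  nb #.#..: next=#  (t=0,i=6, bit20=1)
  nb #..##: next=#  (t=0,i=11, bit19=1)
  nb #..#.: next=#  (t=0,i=8, bit18=1)
  nb #...#: next=.  (t=1,i=15, bit17=0)
  nb #....: next=#  (t=2,i=2, bit16=1)
  nb .####: next=#  (t=0,i=2, bit15=1)
  nb .###.: next=#  (t=1,i=18, bit14=1)
  nb .##.#: next=#  (t=3,i=3, bit13=1)
  nb .##..: next=.  (t=2,i=0, bit12=0)
  nb .#.##: next=#  (t=0,i=0, bit11=1)
  nb .#.#.: next=.  (t=1,i=3, bit10=0)
  nb .#..#: next=#  (t=0,i=7, bit9=1)
  nb .#...: next=.  (t=1,i=14, bit8=0)
  nb ..###: next=.  (t=0,i=12, bit7=0)
  nb ..##.: next=.  (t=3,i=2, bit6=0)
  nb ..#.#: next=#  (t=0,i=18, bit5=1)
  nb ..#..: next=#  (t=0,i=9, bit4=1)
  nb ...##: next=#  (t=1,i=16, bit3=1)
  nb ...#.: next=.  (t=2,i=4, bit2=0)
  nb ....#: next=#  (t=2,i=3, bit1=1)
  nb .....: next=#  (t=5,i=9, bit0=1)
  bits 10101000010111011110101000111011 = 2824727099

2824727099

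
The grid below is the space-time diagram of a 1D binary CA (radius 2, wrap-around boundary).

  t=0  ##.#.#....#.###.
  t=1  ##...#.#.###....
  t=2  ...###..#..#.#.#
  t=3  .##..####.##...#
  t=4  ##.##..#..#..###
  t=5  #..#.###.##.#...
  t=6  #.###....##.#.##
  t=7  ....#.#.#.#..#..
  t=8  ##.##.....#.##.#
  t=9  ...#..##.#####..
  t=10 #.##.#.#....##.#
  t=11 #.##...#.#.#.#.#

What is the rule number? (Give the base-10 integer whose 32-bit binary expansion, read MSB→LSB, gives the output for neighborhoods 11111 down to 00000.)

  [31] ##### => .  t=4,i=15
  [30] ####. => #  t=3,i=7
  [29] ###.# => .  t=0,i=14
  [28] ###.. => #  t=1,i=11
  [27] ##.## => .  t=0,i=15
  [26] ##.#. => .  t=0,i=2
  [25] ##..# => #  t=2,i=6
  [24] ##... => .  t=1,i=2
  [23] #.### => .  t=0,i=12
  [22] #.##. => #  t=0,i=0
  [21] #.#.# => .  t=0,i=3
  [20] #.#.. => #  t=0,i=5
  [19] #..## => #  t=3,i=4
  [18] #..#. => #  t=2,i=7
  [17] #...# => #  t=1,i=3
  [16] #.... => #  t=0,i=7
  [15] .#### => .  t=3,i=6
  [14] .###. => .  t=0,i=13
  [13] .##.# => #  t=0,i=1
  [12] .##.. => .  t=1,i=1
  [11] .#.## => #  t=0,i=11
  [10] .#.#. => .  t=0,i=4
  [9] .#..# => .  t=2,i=9
  [8] .#... => .  t=0,i=6
  [7] ..### => .  t=2,i=3
  [6] ..##. => .  t=1,i=0
  [5] ..#.# => #  t=0,i=10
  [4] ..#.. => #  t=2,i=8
  [3] ...## => #  t=1,i=15
  [2] ...#. => #  t=0,i=9
  [1] ....# => .  t=0,i=8
  [0] ..... => #  t=7,i=0
  bits 01010010010111110010100000111101 = 1381967933

1381967933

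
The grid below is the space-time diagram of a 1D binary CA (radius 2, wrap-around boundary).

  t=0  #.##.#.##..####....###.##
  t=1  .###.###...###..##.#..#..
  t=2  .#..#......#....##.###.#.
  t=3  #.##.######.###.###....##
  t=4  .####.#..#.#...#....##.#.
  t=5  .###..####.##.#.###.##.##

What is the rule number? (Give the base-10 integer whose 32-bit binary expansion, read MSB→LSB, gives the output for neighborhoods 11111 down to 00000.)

1215671271

  #####|.  b31=0 t=3,i=7
  ####.|#  b30=1 t=0,i=13
  ###.#|.  b29=0 t=0,i=0
  ###..|.  b28=0 t=0,i=14
  ##.##|#  b27=1 t=0,i=1
  ##.#.|.  b26=0 t=0,i=4
  ##..#|.  b25=0 t=0,i=9
  ##...|.  b24=0 t=0,i=15
  #.###|.  b23=0 t=0,i=23
  #.##.|#  b22=1 t=0,i=2
  #.#.#|#  b21=1 t=0,i=5
  #.#..|#  b20=1 t=1,i=19
  #..##|.  b19=0 t=0,i=10
  #..#.|#  b18=1 t=1,i=21
  #...#|.  b17=0 t=1,i=9
  #....|#  b16=1 t=0,i=16
  .####|#  b15=1 t=0,i=12
  .###.|.  b14=0 t=0,i=20
  .##.#|#  b13=1 t=0,i=3
  .##..|.  b12=0 t=0,i=8
  .#.##|#  b11=1 t=0,i=6
  .#.#.|.  b10=0 t=4,i=10
  .#..#|#  b9=1 t=1,i=20
  .#...|#  b8=1 t=1,i=23
  ..###|#  b7=1 t=0,i=11
  ..##.|#  b6=1 t=1,i=16
  ..#.#|#  b5=1 t=4,i=9
  ..#..|.  b4=0 t=1,i=22
  ...##|.  b3=0 t=0,i=18
  ...#.|#  b2=1 t=2,i=10
  ....#|#  b1=1 t=0,i=17
  .....|#  b0=1 t=2,i=7
  bits 01001000011101011010101111100111 = 1215671271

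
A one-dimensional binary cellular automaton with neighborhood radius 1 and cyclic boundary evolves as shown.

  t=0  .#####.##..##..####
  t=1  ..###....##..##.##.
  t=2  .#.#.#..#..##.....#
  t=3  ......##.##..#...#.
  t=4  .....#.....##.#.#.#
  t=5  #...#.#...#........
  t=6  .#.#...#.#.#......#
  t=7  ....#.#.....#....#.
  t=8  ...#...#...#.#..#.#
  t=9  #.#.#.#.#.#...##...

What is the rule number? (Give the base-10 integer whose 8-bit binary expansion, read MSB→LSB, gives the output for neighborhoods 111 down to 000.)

  ###|#  b7=1 t=0,i=2
  ##.|.  b6=0 t=0,i=5
  #.#|.  b5=0 t=0,i=0
  #..|#  b4=1 t=0,i=9
  .##|.  b3=0 t=0,i=1
  .#.|.  b2=0 t=2,i=1
  ..#|#  b1=1 t=0,i=10
  ...|.  b0=0 t=1,i=0
  bits 10010010 = 146

146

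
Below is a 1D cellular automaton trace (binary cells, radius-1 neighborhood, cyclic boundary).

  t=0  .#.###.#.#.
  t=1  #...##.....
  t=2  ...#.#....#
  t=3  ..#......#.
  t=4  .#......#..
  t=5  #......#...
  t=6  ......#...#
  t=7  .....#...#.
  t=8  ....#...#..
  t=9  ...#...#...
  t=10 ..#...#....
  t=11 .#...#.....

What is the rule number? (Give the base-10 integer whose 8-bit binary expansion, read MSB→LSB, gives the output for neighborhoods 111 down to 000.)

  nb ###: next=#  (t=0,i=4, bit7=1)
  nb ##.: next=#  (t=0,i=5, bit6=1)
  nb #.#: next=.  (t=0,i=2, bit5=0)
  nb #..: next=.  (t=0,i=10, bit4=0)
  nb .##: next=.  (t=0,i=3, bit3=0)
  nb .#.: next=.  (t=0,i=1, bit2=0)
  nb ..#: next=#  (t=0,i=0, bit1=1)
  nb ...: next=.  (t=1,i=2, bit0=0)
  bits 11000010 = 194

194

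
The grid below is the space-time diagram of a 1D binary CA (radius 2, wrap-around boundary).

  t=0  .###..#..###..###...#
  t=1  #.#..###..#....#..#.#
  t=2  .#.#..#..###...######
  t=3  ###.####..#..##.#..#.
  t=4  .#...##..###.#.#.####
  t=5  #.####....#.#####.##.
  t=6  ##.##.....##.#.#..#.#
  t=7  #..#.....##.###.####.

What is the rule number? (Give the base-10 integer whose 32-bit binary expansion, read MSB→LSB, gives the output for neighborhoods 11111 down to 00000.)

1147588472

  ##### -> .   bit 31 = 0  t=2,i=17
  ####. -> #   bit 30 = 1  t=2,i=19
  ###.# -> .   bit 29 = 0  t=2,i=20
  ###.. -> .   bit 28 = 0  t=0,i=3
  ##.## -> .   bit 27 = 0  t=3,i=3
  ##.#. -> #   bit 26 = 1  t=1,i=1
  ##..# -> .   bit 25 = 0  t=0,i=4
  ##... -> .   bit 24 = 0  t=0,i=17
  #.### -> .   bit 23 = 0  t=0,i=1
  #.##. -> #   bit 22 = 1  t=1,i=20
  #.#.# -> #   bit 21 = 1  t=2,i=1
  #.#.. -> .   bit 20 = 0  t=1,i=2
  #..## -> .   bit 19 = 0  t=0,i=8
  #..#. -> #   bit 18 = 1  t=0,i=5
  #...# -> #   bit 17 = 1  t=0,i=18
  #.... -> .   bit 16 = 0  t=1,i=12
  .#### -> #   bit 15 = 1  t=2,i=16
  .###. -> #   bit 14 = 1  t=0,i=2
  .##.# -> .   bit 13 = 0  t=1,i=0
  .##.. -> .   bit 12 = 0  t=4,i=6
  .#.## -> #   bit 11 = 1  t=0,i=0
  .#.#. -> #   bit 10 = 1  t=2,i=2
  .#..# -> #   bit 9 = 1  t=0,i=7
  .#... -> #   bit 8 = 1  t=1,i=11
  ..### -> .   bit 7 = 0  t=0,i=9
  ..##. -> #   bit 6 = 1  t=3,i=13
  ..#.# -> #   bit 5 = 1  t=0,i=20
  ..#.. -> #   bit 4 = 1  t=0,i=6
  ...## -> #   bit 3 = 1  t=2,i=14
  ...#. -> .   bit 2 = 0  t=0,i=19
  ....# -> .   bit 1 = 0  t=1,i=13
  ..... -> .   bit 0 = 0  t=6,i=7
  bits 01000100011001101100111101111000 = 1147588472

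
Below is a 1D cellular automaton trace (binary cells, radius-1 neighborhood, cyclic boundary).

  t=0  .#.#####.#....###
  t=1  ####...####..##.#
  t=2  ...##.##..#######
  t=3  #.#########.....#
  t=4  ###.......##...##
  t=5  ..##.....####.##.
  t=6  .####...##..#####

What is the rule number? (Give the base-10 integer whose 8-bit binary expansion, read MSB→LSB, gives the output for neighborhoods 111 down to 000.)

126

  nb ###: next=.  (t=0,i=4, bit7=0)
  nb ##.: next=#  (t=0,i=7, bit6=1)
  nb #.#: next=#  (t=0,i=0, bit5=1)
  nb #..: next=#  (t=0,i=10, bit4=1)
  nb .##: next=#  (t=0,i=3, bit3=1)
  nb .#.: next=#  (t=0,i=1, bit2=1)
  nb ..#: next=#  (t=0,i=13, bit1=1)
  nb ...: next=.  (t=0,i=11, bit0=0)
  bits 01111110 = 126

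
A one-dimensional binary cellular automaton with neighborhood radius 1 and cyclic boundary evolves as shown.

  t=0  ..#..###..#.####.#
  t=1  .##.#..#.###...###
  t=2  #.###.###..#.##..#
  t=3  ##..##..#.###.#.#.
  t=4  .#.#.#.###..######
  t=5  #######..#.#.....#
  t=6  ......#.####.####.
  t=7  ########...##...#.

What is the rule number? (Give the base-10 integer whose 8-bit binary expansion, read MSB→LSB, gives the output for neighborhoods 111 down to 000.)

  [7] ### => .  t=0,i=6
  [6] ##. => #  t=0,i=7
  [5] #.# => #  t=0,i=11
  [4] #.. => .  t=0,i=0
  [3] .## => .  t=0,i=5
  [2] .#. => #  t=0,i=2
  [1] ..# => #  t=0,i=1
  [0] ... => #  t=1,i=13
  bits 01100111 = 103

103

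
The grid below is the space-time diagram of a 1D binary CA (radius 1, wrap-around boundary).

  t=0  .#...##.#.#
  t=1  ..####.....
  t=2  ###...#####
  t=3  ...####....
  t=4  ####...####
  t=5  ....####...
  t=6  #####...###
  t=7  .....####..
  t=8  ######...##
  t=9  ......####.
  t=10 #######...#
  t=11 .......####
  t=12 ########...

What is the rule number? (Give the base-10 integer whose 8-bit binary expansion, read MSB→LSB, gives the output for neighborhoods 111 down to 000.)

27

  ### -> .   bit 7 = 0  t=1,i=3
  ##. -> .   bit 6 = 0  t=0,i=6
  #.# -> .   bit 5 = 0  t=0,i=0
  #.. -> #   bit 4 = 1  t=0,i=2
  .## -> #   bit 3 = 1  t=0,i=5
  .#. -> .   bit 2 = 0  t=0,i=1
  ..# -> #   bit 1 = 1  t=0,i=4
  ... -> #   bit 0 = 1  t=0,i=3
  bits 00011011 = 27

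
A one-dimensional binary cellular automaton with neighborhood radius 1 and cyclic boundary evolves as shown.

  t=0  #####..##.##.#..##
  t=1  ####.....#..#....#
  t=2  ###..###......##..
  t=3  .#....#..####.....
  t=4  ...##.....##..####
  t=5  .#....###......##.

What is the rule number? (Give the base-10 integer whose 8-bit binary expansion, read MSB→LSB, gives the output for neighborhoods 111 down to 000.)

161

  ### -> #   bit 7 = 1  t=0,i=0
  ##. -> .   bit 6 = 0  t=0,i=4
  #.# -> #   bit 5 = 1  t=0,i=9
  #.. -> .   bit 4 = 0  t=0,i=5
  .## -> .   bit 3 = 0  t=0,i=7
  .#. -> .   bit 2 = 0  t=0,i=13
  ..# -> .   bit 1 = 0  t=0,i=6
  ... -> #   bit 0 = 1  t=1,i=5
  bits 10100001 = 161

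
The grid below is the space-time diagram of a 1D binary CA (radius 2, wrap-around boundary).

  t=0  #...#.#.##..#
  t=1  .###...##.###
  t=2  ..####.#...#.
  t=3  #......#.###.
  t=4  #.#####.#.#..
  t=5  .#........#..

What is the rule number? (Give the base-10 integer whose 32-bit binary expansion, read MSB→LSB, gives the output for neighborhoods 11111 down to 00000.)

324749399

  [31] ##### => .  t=4,i=4
  [30] ####. => .  t=2,i=4
  [29] ###.# => .  t=1,i=12
  [28] ###.. => #  t=1,i=3
  [27] ##.## => .  t=1,i=0
  [26] ##.#. => .  t=2,i=6
  [25] ##..# => #  t=0,i=10
  [24] ##... => #  t=0,i=1
  [23] #.### => .  t=1,i=1
  [22] #.##. => #  t=0,i=8
  [21] #.#.# => .  t=0,i=6
  [20] #.#.. => #  t=2,i=7
  [19] #..## => #  t=0,i=11
  [18] #..#. => .  t=4,i=12
  [17] #...# => #  t=0,i=2
  [16] #.... => #  t=3,i=2
  [15] .#### => .  t=2,i=3
  [14] .###. => #  t=1,i=2
  [13] .##.# => .  t=1,i=8
  [12] .##.. => .  t=0,i=0
  [11] .#.## => #  t=0,i=7
  [10] .#.#. => .  t=0,i=5
  [9] .#..# => .  t=4,i=11
  [8] .#... => .  t=2,i=8
  [7] ..### => .  t=2,i=2
  [6] ..##. => #  t=0,i=12
  [5] ..#.# => .  t=0,i=4
  [4] ..#.. => #  t=2,i=11
  [3] ...## => .  t=1,i=6
  [2] ...#. => #  t=0,i=3
  [1] ....# => #  t=3,i=5
  [0] ..... => #  t=3,i=3
  bits 00010011010110110100100001010111 = 324749399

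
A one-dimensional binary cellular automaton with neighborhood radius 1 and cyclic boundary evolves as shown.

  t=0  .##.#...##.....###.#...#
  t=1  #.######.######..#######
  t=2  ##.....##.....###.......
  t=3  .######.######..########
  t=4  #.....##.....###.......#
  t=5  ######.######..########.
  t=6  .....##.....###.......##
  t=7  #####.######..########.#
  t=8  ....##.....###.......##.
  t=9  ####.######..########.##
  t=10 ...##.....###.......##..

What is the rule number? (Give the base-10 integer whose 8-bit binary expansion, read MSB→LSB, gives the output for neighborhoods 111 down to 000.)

  nb ###: next=.  (t=0,i=16, bit7=0)
  nb ##.: next=#  (t=0,i=2, bit6=1)
  nb #.#: next=#  (t=0,i=0, bit5=1)
  nb #..: next=#  (t=0,i=5, bit4=1)
  nb .##: next=.  (t=0,i=1, bit3=0)
  nb .#.: next=#  (t=0,i=4, bit2=1)
  nb ..#: next=#  (t=0,i=7, bit1=1)
  nb ...: next=#  (t=0,i=6, bit0=1)
  bits 01110111 = 119

119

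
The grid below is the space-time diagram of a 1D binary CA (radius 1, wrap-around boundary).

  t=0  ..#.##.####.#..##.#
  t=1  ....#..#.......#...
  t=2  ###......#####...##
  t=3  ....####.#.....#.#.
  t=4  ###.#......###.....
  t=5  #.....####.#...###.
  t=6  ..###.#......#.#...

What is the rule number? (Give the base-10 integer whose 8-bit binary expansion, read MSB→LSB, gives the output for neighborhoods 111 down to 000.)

9

  nb ###: next=.  (t=0,i=8, bit7=0)
  nb ##.: next=.  (t=0,i=5, bit6=0)
  nb #.#: next=.  (t=0,i=3, bit5=0)
  nb #..: next=.  (t=0,i=0, bit4=0)
  nb .##: next=#  (t=0,i=4, bit3=1)
  nb .#.: next=.  (t=0,i=2, bit2=0)
  nb ..#: next=.  (t=0,i=1, bit1=0)
  nb ...: next=#  (t=1,i=0, bit0=1)
  bits 00001001 = 9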